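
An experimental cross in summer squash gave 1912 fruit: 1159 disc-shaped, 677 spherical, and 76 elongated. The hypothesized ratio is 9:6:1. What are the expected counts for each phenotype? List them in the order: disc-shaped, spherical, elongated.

Expected counts for N = 1912 under a 9:6:1 ratio (total parts = 16):
  disc-shaped: 1912 × 9/16 = 1075.5
  spherical: 1912 × 6/16 = 717
  elongated: 1912 × 1/16 = 119.5

1075.5, 717, 119.5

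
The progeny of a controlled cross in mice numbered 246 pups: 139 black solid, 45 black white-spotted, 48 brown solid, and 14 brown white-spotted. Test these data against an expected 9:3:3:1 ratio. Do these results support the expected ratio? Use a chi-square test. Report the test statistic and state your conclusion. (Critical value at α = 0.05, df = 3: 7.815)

0.229; consistent

The 9:3:3:1 ratio has 16 parts, so with N = 246 the expected counts are:
  black solid: 246 × 9/16 = 138.375
  black white-spotted: 246 × 3/16 = 46.125
  brown solid: 246 × 3/16 = 46.125
  brown white-spotted: 246 × 1/16 = 15.375
χ² = Σ (O − E)² / E
  black solid: (139 − 138.375)² / 138.375 = 0.0028
  black white-spotted: (45 − 46.125)² / 46.125 = 0.0274
  brown solid: (48 − 46.125)² / 46.125 = 0.0762
  brown white-spotted: (14 − 15.375)² / 15.375 = 0.1230
χ² = 0.0028 + 0.0274 + 0.0762 + 0.1230 = 0.2294 ≈ 0.229
Degrees of freedom = 4 − 1 = 3; critical value at α = 0.05 is 7.815.
Since 0.229 < 7.815, we fail to reject the null hypothesis — the data are consistent with the 9:3:3:1 ratio.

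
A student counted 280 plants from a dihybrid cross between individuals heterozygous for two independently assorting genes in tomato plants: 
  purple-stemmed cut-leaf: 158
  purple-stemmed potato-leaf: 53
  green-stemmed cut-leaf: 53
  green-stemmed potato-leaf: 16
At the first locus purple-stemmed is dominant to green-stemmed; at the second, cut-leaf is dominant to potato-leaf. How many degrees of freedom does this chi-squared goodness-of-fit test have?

3

A dihybrid F₂ with independent assortment and complete dominance at both loci gives a 9:3:3:1 phenotypic ratio.
A goodness-of-fit test with 4 phenotype classes has df = 4 − 1 = 3.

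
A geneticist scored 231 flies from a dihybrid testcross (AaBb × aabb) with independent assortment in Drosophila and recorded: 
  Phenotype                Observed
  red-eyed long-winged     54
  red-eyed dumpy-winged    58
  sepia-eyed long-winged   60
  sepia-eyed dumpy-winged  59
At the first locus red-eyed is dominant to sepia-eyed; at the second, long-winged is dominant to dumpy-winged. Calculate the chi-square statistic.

0.359

A dihybrid testcross with independent assortment gives a 1:1:1:1 ratio.
Under the 1:1:1:1 hypothesis (Σ ratio = 4, N = 231):
  red-eyed long-winged: 231 × 1/4 = 57.75
  red-eyed dumpy-winged: 231 × 1/4 = 57.75
  sepia-eyed long-winged: 231 × 1/4 = 57.75
  sepia-eyed dumpy-winged: 231 × 1/4 = 57.75
χ² = Σ (O − E)² / E
  red-eyed long-winged: (54 − 57.75)² / 57.75 = 0.2435
  red-eyed dumpy-winged: (58 − 57.75)² / 57.75 = 0.0011
  sepia-eyed long-winged: (60 − 57.75)² / 57.75 = 0.0877
  sepia-eyed dumpy-winged: (59 − 57.75)² / 57.75 = 0.0271
χ² = 0.2435 + 0.0011 + 0.0877 + 0.0271 = 0.3594 ≈ 0.359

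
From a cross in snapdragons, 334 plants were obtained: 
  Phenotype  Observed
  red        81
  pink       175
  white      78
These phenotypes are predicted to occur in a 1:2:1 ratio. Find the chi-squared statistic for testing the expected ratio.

0.820

Total ratio parts = 4. Expected numbers out of 334:
  red: 334 × 1/4 = 83.5
  pink: 334 × 2/4 = 167
  white: 334 × 1/4 = 83.5
χ² = Σ (O − E)² / E
  red: (81 − 83.5)² / 83.5 = 0.0749
  pink: (175 − 167)² / 167 = 0.3832
  white: (78 − 83.5)² / 83.5 = 0.3623
χ² = 0.0749 + 0.3832 + 0.3623 = 0.8204 ≈ 0.820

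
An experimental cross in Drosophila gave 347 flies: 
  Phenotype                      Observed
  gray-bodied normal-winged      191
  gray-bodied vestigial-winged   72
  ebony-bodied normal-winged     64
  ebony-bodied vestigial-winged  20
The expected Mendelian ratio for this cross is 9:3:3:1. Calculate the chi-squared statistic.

0.978

Expected counts for N = 347 under a 9:3:3:1 ratio (total parts = 16):
  gray-bodied normal-winged: 347 × 9/16 = 195.1875
  gray-bodied vestigial-winged: 347 × 3/16 = 65.0625
  ebony-bodied normal-winged: 347 × 3/16 = 65.0625
  ebony-bodied vestigial-winged: 347 × 1/16 = 21.6875
χ² = Σ (O − E)² / E
  gray-bodied normal-winged: (191 − 195.1875)² / 195.1875 = 0.0898
  gray-bodied vestigial-winged: (72 − 65.0625)² / 65.0625 = 0.7397
  ebony-bodied normal-winged: (64 − 65.0625)² / 65.0625 = 0.0174
  ebony-bodied vestigial-winged: (20 − 21.6875)² / 21.6875 = 0.1313
χ² = 0.0898 + 0.7397 + 0.0174 + 0.1313 = 0.9782 ≈ 0.978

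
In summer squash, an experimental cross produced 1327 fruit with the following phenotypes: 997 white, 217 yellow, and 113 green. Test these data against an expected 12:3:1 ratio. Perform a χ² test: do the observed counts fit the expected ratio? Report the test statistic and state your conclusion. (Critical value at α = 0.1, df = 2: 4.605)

14.967; not consistent

The 12:3:1 ratio has 16 parts, so with N = 1327 the expected counts are:
  white: 1327 × 12/16 = 995.25
  yellow: 1327 × 3/16 = 248.8125
  green: 1327 × 1/16 = 82.9375
χ² = Σ (O − E)² / E
  white: (997 − 995.25)² / 995.25 = 0.0031
  yellow: (217 − 248.8125)² / 248.8125 = 4.0675
  green: (113 − 82.9375)² / 82.9375 = 10.8968
χ² = 0.0031 + 4.0675 + 10.8968 = 14.9674 ≈ 14.967
Degrees of freedom = 3 − 1 = 2; critical value at α = 0.1 is 4.605.
Since 14.967 > 4.605, we reject the null hypothesis — the data do not fit the 12:3:1 ratio.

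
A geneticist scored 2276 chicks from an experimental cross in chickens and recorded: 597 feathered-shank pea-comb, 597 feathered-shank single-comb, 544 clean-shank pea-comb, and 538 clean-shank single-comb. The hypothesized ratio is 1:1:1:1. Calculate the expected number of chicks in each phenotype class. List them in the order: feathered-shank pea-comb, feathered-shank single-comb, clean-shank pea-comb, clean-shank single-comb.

569, 569, 569, 569

Total ratio parts = 4. Expected numbers out of 2276:
  feathered-shank pea-comb: 2276 × 1/4 = 569
  feathered-shank single-comb: 2276 × 1/4 = 569
  clean-shank pea-comb: 2276 × 1/4 = 569
  clean-shank single-comb: 2276 × 1/4 = 569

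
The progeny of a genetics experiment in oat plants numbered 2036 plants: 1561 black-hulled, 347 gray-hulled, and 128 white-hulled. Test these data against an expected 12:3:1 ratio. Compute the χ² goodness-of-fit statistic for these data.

3.925

Under the 12:3:1 hypothesis (Σ ratio = 16, N = 2036):
  black-hulled: 2036 × 12/16 = 1527
  gray-hulled: 2036 × 3/16 = 381.75
  white-hulled: 2036 × 1/16 = 127.25
χ² = Σ (O − E)² / E
  black-hulled: (1561 − 1527)² / 1527 = 0.7570
  gray-hulled: (347 − 381.75)² / 381.75 = 3.1632
  white-hulled: (128 − 127.25)² / 127.25 = 0.0044
χ² = 0.7570 + 3.1632 + 0.0044 = 3.9246 ≈ 3.925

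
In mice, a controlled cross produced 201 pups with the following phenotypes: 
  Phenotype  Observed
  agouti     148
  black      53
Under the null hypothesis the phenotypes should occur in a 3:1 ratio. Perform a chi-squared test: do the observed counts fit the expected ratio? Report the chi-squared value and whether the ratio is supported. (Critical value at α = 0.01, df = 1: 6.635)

0.201; consistent

Under the 3:1 hypothesis (Σ ratio = 4, N = 201):
  agouti: 201 × 3/4 = 150.75
  black: 201 × 1/4 = 50.25
χ² = Σ (O − E)² / E
  agouti: (148 − 150.75)² / 150.75 = 0.0502
  black: (53 − 50.25)² / 50.25 = 0.1505
χ² = 0.0502 + 0.1505 = 0.2007 ≈ 0.201
Degrees of freedom = 2 − 1 = 1; critical value at α = 0.01 is 6.635.
Since 0.201 < 6.635, we fail to reject the null hypothesis — the data are consistent with the 3:1 ratio.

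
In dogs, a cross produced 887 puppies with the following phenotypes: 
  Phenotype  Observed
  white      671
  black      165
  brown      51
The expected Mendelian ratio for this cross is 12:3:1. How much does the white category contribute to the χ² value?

0.050

The 12:3:1 ratio has 16 parts, so with N = 887 the expected counts are:
  white: 887 × 12/16 = 665.25
  black: 887 × 3/16 = 166.3125
  brown: 887 × 1/16 = 55.4375
Contribution of white: (671 − 665.25)² / 665.25 = 0.0497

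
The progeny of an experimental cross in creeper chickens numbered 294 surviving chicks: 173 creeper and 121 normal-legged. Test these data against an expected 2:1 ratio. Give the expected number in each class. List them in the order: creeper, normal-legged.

196, 98

The 2:1 ratio has 3 parts, so with N = 294 the expected counts are:
  creeper: 294 × 2/3 = 196
  normal-legged: 294 × 1/3 = 98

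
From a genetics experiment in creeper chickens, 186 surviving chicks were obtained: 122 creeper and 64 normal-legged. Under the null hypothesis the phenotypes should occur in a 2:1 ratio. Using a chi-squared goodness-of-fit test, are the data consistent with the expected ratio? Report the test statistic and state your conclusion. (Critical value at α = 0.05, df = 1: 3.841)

Under the 2:1 hypothesis (Σ ratio = 3, N = 186):
  creeper: 186 × 2/3 = 124
  normal-legged: 186 × 1/3 = 62
χ² = Σ (O − E)² / E
  creeper: (122 − 124)² / 124 = 0.0323
  normal-legged: (64 − 62)² / 62 = 0.0645
χ² = 0.0323 + 0.0645 = 0.0968 ≈ 0.097
Degrees of freedom = 2 − 1 = 1; critical value at α = 0.05 is 3.841.
Since 0.097 < 3.841, we fail to reject the null hypothesis — the data are consistent with the 2:1 ratio.

0.097; consistent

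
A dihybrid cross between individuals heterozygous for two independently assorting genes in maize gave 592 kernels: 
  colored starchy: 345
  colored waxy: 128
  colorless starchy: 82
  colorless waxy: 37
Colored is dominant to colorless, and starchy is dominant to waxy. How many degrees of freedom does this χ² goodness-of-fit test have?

3

A dihybrid F₂ with independent assortment and complete dominance at both loci gives a 9:3:3:1 phenotypic ratio.
A goodness-of-fit test with 4 phenotype classes has df = 4 − 1 = 3.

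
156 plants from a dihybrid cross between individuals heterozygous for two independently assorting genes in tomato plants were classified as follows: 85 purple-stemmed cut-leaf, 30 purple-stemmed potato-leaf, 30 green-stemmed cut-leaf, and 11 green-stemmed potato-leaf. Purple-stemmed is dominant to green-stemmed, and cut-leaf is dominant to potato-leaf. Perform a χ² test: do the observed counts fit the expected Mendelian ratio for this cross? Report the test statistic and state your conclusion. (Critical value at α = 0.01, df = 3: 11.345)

0.285; consistent

A dihybrid F₂ with independent assortment and complete dominance at both loci gives a 9:3:3:1 phenotypic ratio.
Expected counts for N = 156 under a 9:3:3:1 ratio (total parts = 16):
  purple-stemmed cut-leaf: 156 × 9/16 = 87.75
  purple-stemmed potato-leaf: 156 × 3/16 = 29.25
  green-stemmed cut-leaf: 156 × 3/16 = 29.25
  green-stemmed potato-leaf: 156 × 1/16 = 9.75
χ² = Σ (O − E)² / E
  purple-stemmed cut-leaf: (85 − 87.75)² / 87.75 = 0.0862
  purple-stemmed potato-leaf: (30 − 29.25)² / 29.25 = 0.0192
  green-stemmed cut-leaf: (30 − 29.25)² / 29.25 = 0.0192
  green-stemmed potato-leaf: (11 − 9.75)² / 9.75 = 0.1603
χ² = 0.0862 + 0.0192 + 0.0192 + 0.1603 = 0.2849 ≈ 0.285
Degrees of freedom = 4 − 1 = 3; critical value at α = 0.01 is 11.345.
Since 0.285 < 11.345, we fail to reject the null hypothesis — the data are consistent with the 9:3:3:1 ratio.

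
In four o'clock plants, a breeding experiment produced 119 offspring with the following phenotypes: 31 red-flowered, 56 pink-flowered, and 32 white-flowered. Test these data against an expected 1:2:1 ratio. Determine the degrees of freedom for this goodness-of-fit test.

2

A goodness-of-fit test with 3 phenotype classes has df = 3 − 1 = 2.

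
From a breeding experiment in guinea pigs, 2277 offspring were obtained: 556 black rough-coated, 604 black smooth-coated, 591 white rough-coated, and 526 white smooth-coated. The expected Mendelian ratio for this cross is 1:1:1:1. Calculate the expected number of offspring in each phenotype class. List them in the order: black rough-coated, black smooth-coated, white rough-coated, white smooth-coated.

569.25, 569.25, 569.25, 569.25

Under the 1:1:1:1 hypothesis (Σ ratio = 4, N = 2277):
  black rough-coated: 2277 × 1/4 = 569.25
  black smooth-coated: 2277 × 1/4 = 569.25
  white rough-coated: 2277 × 1/4 = 569.25
  white smooth-coated: 2277 × 1/4 = 569.25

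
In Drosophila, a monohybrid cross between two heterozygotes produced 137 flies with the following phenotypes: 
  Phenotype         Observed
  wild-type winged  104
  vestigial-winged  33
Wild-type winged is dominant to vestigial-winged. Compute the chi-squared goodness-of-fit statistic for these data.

For a monohybrid cross between heterozygotes with complete dominance, the expected phenotypic ratio is 3:1.
The 3:1 ratio has 4 parts, so with N = 137 the expected counts are:
  wild-type winged: 137 × 3/4 = 102.75
  vestigial-winged: 137 × 1/4 = 34.25
χ² = Σ (O − E)² / E
  wild-type winged: (104 − 102.75)² / 102.75 = 0.0152
  vestigial-winged: (33 − 34.25)² / 34.25 = 0.0456
χ² = 0.0152 + 0.0456 = 0.0608 ≈ 0.061

0.061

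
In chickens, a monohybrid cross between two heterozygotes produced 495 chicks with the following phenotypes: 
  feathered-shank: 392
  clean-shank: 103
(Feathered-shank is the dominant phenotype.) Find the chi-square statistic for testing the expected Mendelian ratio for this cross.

For a monohybrid cross between heterozygotes with complete dominance, the expected phenotypic ratio is 3:1.
Under the 3:1 hypothesis (Σ ratio = 4, N = 495):
  feathered-shank: 495 × 3/4 = 371.25
  clean-shank: 495 × 1/4 = 123.75
χ² = Σ (O − E)² / E
  feathered-shank: (392 − 371.25)² / 371.25 = 1.1598
  clean-shank: (103 − 123.75)² / 123.75 = 3.4793
χ² = 1.1598 + 3.4793 = 4.6391 ≈ 4.639

4.639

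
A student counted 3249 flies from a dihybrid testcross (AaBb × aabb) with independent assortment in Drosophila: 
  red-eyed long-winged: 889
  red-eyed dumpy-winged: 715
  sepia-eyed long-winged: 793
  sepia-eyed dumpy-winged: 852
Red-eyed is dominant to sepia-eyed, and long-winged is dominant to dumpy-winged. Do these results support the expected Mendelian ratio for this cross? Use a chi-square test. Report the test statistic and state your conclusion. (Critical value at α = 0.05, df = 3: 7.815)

A dihybrid testcross with independent assortment gives a 1:1:1:1 ratio.
Expected counts for N = 3249 under a 1:1:1:1 ratio (total parts = 4):
  red-eyed long-winged: 3249 × 1/4 = 812.25
  red-eyed dumpy-winged: 3249 × 1/4 = 812.25
  sepia-eyed long-winged: 3249 × 1/4 = 812.25
  sepia-eyed dumpy-winged: 3249 × 1/4 = 812.25
χ² = Σ (O − E)² / E
  red-eyed long-winged: (889 − 812.25)² / 812.25 = 7.2522
  red-eyed dumpy-winged: (715 − 812.25)² / 812.25 = 11.6437
  sepia-eyed long-winged: (793 − 812.25)² / 812.25 = 0.4562
  sepia-eyed dumpy-winged: (852 − 812.25)² / 812.25 = 1.9453
χ² = 7.2522 + 11.6437 + 0.4562 + 1.9453 = 21.2974 ≈ 21.297
Degrees of freedom = 4 − 1 = 3; critical value at α = 0.05 is 7.815.
Since 21.297 > 7.815, we reject the null hypothesis — the data do not fit the 1:1:1:1 ratio.

21.297; not consistent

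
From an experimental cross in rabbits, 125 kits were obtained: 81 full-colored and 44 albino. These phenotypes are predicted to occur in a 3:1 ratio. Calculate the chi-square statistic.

Total ratio parts = 4. Expected numbers out of 125:
  full-colored: 125 × 3/4 = 93.75
  albino: 125 × 1/4 = 31.25
χ² = Σ (O − E)² / E
  full-colored: (81 − 93.75)² / 93.75 = 1.7340
  albino: (44 − 31.25)² / 31.25 = 5.2020
χ² = 1.7340 + 5.2020 = 6.936

6.936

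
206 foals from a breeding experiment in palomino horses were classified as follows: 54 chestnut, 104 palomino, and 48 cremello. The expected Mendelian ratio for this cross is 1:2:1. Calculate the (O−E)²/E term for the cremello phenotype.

0.238

Total ratio parts = 4. Expected numbers out of 206:
  chestnut: 206 × 1/4 = 51.5
  palomino: 206 × 2/4 = 103
  cremello: 206 × 1/4 = 51.5
Contribution of cremello: (48 − 51.5)² / 51.5 = 0.2379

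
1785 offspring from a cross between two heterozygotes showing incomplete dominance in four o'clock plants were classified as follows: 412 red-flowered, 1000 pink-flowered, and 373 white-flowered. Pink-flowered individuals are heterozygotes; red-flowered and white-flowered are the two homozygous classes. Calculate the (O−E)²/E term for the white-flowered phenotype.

With incomplete dominance, a heterozygote × heterozygote cross gives a 1:2:1 phenotypic ratio.
Under the 1:2:1 hypothesis (Σ ratio = 4, N = 1785):
  red-flowered: 1785 × 1/4 = 446.25
  pink-flowered: 1785 × 2/4 = 892.5
  white-flowered: 1785 × 1/4 = 446.25
Contribution of white-flowered: (373 − 446.25)² / 446.25 = 12.0237

12.024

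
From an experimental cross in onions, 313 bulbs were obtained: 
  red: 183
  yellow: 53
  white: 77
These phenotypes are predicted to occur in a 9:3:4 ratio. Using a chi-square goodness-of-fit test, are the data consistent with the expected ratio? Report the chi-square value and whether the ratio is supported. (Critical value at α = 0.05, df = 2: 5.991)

0.845; consistent

Total ratio parts = 16. Expected numbers out of 313:
  red: 313 × 9/16 = 176.0625
  yellow: 313 × 3/16 = 58.6875
  white: 313 × 4/16 = 78.25
χ² = Σ (O − E)² / E
  red: (183 − 176.0625)² / 176.0625 = 0.2734
  yellow: (53 − 58.6875)² / 58.6875 = 0.5512
  white: (77 − 78.25)² / 78.25 = 0.0200
χ² = 0.2734 + 0.5512 + 0.0200 = 0.8446 ≈ 0.845
Degrees of freedom = 3 − 1 = 2; critical value at α = 0.05 is 5.991.
Since 0.845 < 5.991, we fail to reject the null hypothesis — the data are consistent with the 9:3:4 ratio.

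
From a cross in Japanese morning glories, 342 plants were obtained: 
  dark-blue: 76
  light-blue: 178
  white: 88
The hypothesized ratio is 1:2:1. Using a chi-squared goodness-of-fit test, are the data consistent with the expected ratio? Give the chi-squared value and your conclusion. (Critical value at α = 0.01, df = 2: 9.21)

Expected counts for N = 342 under a 1:2:1 ratio (total parts = 4):
  dark-blue: 342 × 1/4 = 85.5
  light-blue: 342 × 2/4 = 171
  white: 342 × 1/4 = 85.5
χ² = Σ (O − E)² / E
  dark-blue: (76 − 85.5)² / 85.5 = 1.0556
  light-blue: (178 − 171)² / 171 = 0.2865
  white: (88 − 85.5)² / 85.5 = 0.0731
χ² = 1.0556 + 0.2865 + 0.0731 = 1.4152 ≈ 1.415
Degrees of freedom = 3 − 1 = 2; critical value at α = 0.01 is 9.21.
Since 1.415 < 9.21, we fail to reject the null hypothesis — the data are consistent with the 1:2:1 ratio.

1.415; consistent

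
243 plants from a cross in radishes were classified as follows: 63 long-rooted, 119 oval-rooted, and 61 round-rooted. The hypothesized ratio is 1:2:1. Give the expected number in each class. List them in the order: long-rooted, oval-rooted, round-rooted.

60.75, 121.5, 60.75

Under the 1:2:1 hypothesis (Σ ratio = 4, N = 243):
  long-rooted: 243 × 1/4 = 60.75
  oval-rooted: 243 × 2/4 = 121.5
  round-rooted: 243 × 1/4 = 60.75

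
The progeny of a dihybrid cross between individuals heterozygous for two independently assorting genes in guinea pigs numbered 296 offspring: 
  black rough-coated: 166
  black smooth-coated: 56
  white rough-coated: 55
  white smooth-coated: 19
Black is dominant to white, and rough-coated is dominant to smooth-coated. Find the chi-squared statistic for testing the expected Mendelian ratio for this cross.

A dihybrid F₂ with independent assortment and complete dominance at both loci gives a 9:3:3:1 phenotypic ratio.
Total ratio parts = 16. Expected numbers out of 296:
  black rough-coated: 296 × 9/16 = 166.5
  black smooth-coated: 296 × 3/16 = 55.5
  white rough-coated: 296 × 3/16 = 55.5
  white smooth-coated: 296 × 1/16 = 18.5
χ² = Σ (O − E)² / E
  black rough-coated: (166 − 166.5)² / 166.5 = 0.0015
  black smooth-coated: (56 − 55.5)² / 55.5 = 0.0045
  white rough-coated: (55 − 55.5)² / 55.5 = 0.0045
  white smooth-coated: (19 − 18.5)² / 18.5 = 0.0135
χ² = 0.0015 + 0.0045 + 0.0045 + 0.0135 = 0.024

0.024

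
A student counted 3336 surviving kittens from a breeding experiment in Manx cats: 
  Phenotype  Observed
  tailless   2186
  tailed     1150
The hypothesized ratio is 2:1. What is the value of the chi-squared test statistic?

The 2:1 ratio has 3 parts, so with N = 3336 the expected counts are:
  tailless: 3336 × 2/3 = 2224
  tailed: 3336 × 1/3 = 1112
χ² = Σ (O − E)² / E
  tailless: (2186 − 2224)² / 2224 = 0.6493
  tailed: (1150 − 1112)² / 1112 = 1.2986
χ² = 0.6493 + 1.2986 = 1.9479 ≈ 1.948

1.948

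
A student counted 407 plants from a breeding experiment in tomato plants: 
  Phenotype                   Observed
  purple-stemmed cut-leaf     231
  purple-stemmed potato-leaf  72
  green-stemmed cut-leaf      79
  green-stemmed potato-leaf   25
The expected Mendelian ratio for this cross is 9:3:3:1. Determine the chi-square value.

0.364

Under the 9:3:3:1 hypothesis (Σ ratio = 16, N = 407):
  purple-stemmed cut-leaf: 407 × 9/16 = 228.9375
  purple-stemmed potato-leaf: 407 × 3/16 = 76.3125
  green-stemmed cut-leaf: 407 × 3/16 = 76.3125
  green-stemmed potato-leaf: 407 × 1/16 = 25.4375
χ² = Σ (O − E)² / E
  purple-stemmed cut-leaf: (231 − 228.9375)² / 228.9375 = 0.0186
  purple-stemmed potato-leaf: (72 − 76.3125)² / 76.3125 = 0.2437
  green-stemmed cut-leaf: (79 − 76.3125)² / 76.3125 = 0.0946
  green-stemmed potato-leaf: (25 − 25.4375)² / 25.4375 = 0.0075
χ² = 0.0186 + 0.2437 + 0.0946 + 0.0075 = 0.3644 ≈ 0.364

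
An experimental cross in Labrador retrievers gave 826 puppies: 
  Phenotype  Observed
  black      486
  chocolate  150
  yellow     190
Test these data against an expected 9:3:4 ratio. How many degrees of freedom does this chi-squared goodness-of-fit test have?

2

A goodness-of-fit test with 3 phenotype classes has df = 3 − 1 = 2.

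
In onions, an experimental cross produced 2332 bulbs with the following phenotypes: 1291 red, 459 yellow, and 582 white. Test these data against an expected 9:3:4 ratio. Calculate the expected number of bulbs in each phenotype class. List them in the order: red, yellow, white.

Expected counts for N = 2332 under a 9:3:4 ratio (total parts = 16):
  red: 2332 × 9/16 = 1311.75
  yellow: 2332 × 3/16 = 437.25
  white: 2332 × 4/16 = 583

1311.75, 437.25, 583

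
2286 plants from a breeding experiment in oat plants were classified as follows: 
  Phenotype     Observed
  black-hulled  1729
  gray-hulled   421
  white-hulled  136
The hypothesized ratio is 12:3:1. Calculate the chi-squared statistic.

Under the 12:3:1 hypothesis (Σ ratio = 16, N = 2286):
  black-hulled: 2286 × 12/16 = 1714.5
  gray-hulled: 2286 × 3/16 = 428.625
  white-hulled: 2286 × 1/16 = 142.875
χ² = Σ (O − E)² / E
  black-hulled: (1729 − 1714.5)² / 1714.5 = 0.1226
  gray-hulled: (421 − 428.625)² / 428.625 = 0.1356
  white-hulled: (136 − 142.875)² / 142.875 = 0.3308
χ² = 0.1226 + 0.1356 + 0.3308 = 0.589

0.589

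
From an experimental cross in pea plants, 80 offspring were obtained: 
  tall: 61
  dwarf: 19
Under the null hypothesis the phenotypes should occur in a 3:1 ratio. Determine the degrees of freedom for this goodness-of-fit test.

A goodness-of-fit test with 2 phenotype classes has df = 2 − 1 = 1.

1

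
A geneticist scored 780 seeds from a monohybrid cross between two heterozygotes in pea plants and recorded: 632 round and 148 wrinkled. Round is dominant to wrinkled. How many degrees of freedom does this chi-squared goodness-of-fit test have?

1

For a monohybrid cross between heterozygotes with complete dominance, the expected phenotypic ratio is 3:1.
A goodness-of-fit test with 2 phenotype classes has df = 2 − 1 = 1.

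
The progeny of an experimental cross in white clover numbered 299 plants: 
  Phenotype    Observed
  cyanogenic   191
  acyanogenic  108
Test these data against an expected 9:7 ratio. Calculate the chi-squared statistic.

Expected counts for N = 299 under a 9:7 ratio (total parts = 16):
  cyanogenic: 299 × 9/16 = 168.1875
  acyanogenic: 299 × 7/16 = 130.8125
χ² = Σ (O − E)² / E
  cyanogenic: (191 − 168.1875)² / 168.1875 = 3.0942
  acyanogenic: (108 − 130.8125)² / 130.8125 = 3.9783
χ² = 3.0942 + 3.9783 = 7.0725 ≈ 7.073

7.073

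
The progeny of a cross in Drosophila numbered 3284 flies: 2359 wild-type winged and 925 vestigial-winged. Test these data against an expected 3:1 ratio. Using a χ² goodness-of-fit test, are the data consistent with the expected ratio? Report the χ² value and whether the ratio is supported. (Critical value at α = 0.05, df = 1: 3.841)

The 3:1 ratio has 4 parts, so with N = 3284 the expected counts are:
  wild-type winged: 3284 × 3/4 = 2463
  vestigial-winged: 3284 × 1/4 = 821
χ² = Σ (O − E)² / E
  wild-type winged: (2359 − 2463)² / 2463 = 4.3914
  vestigial-winged: (925 − 821)² / 821 = 13.1742
χ² = 4.3914 + 13.1742 = 17.5656 ≈ 17.566
Degrees of freedom = 2 − 1 = 1; critical value at α = 0.05 is 3.841.
Since 17.566 > 3.841, we reject the null hypothesis — the data do not fit the 3:1 ratio.

17.566; not consistent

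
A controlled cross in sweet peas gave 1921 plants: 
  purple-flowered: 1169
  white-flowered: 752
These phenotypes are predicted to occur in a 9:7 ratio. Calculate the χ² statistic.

Total ratio parts = 16. Expected numbers out of 1921:
  purple-flowered: 1921 × 9/16 = 1080.5625
  white-flowered: 1921 × 7/16 = 840.4375
χ² = Σ (O − E)² / E
  purple-flowered: (1169 − 1080.5625)² / 1080.5625 = 7.2381
  white-flowered: (752 − 840.4375)² / 840.4375 = 9.3061
χ² = 7.2381 + 9.3061 = 16.5442 ≈ 16.544

16.544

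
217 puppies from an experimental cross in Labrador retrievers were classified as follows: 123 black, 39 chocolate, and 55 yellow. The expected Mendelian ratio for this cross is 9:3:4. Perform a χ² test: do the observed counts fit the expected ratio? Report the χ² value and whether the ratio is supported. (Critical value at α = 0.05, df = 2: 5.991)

0.088; consistent

The 9:3:4 ratio has 16 parts, so with N = 217 the expected counts are:
  black: 217 × 9/16 = 122.0625
  chocolate: 217 × 3/16 = 40.6875
  yellow: 217 × 4/16 = 54.25
χ² = Σ (O − E)² / E
  black: (123 − 122.0625)² / 122.0625 = 0.0072
  chocolate: (39 − 40.6875)² / 40.6875 = 0.0700
  yellow: (55 − 54.25)² / 54.25 = 0.0104
χ² = 0.0072 + 0.0700 + 0.0104 = 0.0876 ≈ 0.088
Degrees of freedom = 3 − 1 = 2; critical value at α = 0.05 is 5.991.
Since 0.088 < 5.991, we fail to reject the null hypothesis — the data are consistent with the 9:3:4 ratio.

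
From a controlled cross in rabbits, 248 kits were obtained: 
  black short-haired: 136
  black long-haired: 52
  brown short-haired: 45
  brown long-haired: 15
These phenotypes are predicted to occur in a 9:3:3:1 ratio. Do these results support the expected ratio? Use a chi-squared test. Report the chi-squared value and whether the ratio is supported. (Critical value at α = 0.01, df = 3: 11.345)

The 9:3:3:1 ratio has 16 parts, so with N = 248 the expected counts are:
  black short-haired: 248 × 9/16 = 139.5
  black long-haired: 248 × 3/16 = 46.5
  brown short-haired: 248 × 3/16 = 46.5
  brown long-haired: 248 × 1/16 = 15.5
χ² = Σ (O − E)² / E
  black short-haired: (136 − 139.5)² / 139.5 = 0.0878
  black long-haired: (52 − 46.5)² / 46.5 = 0.6505
  brown short-haired: (45 − 46.5)² / 46.5 = 0.0484
  brown long-haired: (15 − 15.5)² / 15.5 = 0.0161
χ² = 0.0878 + 0.6505 + 0.0484 + 0.0161 = 0.8028 ≈ 0.803
Degrees of freedom = 4 − 1 = 3; critical value at α = 0.01 is 11.345.
Since 0.803 < 11.345, we fail to reject the null hypothesis — the data are consistent with the 9:3:3:1 ratio.

0.803; consistent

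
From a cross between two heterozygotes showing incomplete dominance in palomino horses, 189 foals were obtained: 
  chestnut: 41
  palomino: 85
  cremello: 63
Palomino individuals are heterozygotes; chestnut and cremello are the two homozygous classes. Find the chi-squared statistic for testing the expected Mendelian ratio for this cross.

With incomplete dominance, a heterozygote × heterozygote cross gives a 1:2:1 phenotypic ratio.
The 1:2:1 ratio has 4 parts, so with N = 189 the expected counts are:
  chestnut: 189 × 1/4 = 47.25
  palomino: 189 × 2/4 = 94.5
  cremello: 189 × 1/4 = 47.25
χ² = Σ (O − E)² / E
  chestnut: (41 − 47.25)² / 47.25 = 0.8267
  palomino: (85 − 94.5)² / 94.5 = 0.9550
  cremello: (63 − 47.25)² / 47.25 = 5.2500
χ² = 0.8267 + 0.9550 + 5.2500 = 7.0317 ≈ 7.032

7.032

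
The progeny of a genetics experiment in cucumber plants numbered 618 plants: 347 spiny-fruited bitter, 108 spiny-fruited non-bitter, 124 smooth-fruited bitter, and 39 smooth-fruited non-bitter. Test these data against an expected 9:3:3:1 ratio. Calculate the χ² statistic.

Expected counts for N = 618 under a 9:3:3:1 ratio (total parts = 16):
  spiny-fruited bitter: 618 × 9/16 = 347.625
  spiny-fruited non-bitter: 618 × 3/16 = 115.875
  smooth-fruited bitter: 618 × 3/16 = 115.875
  smooth-fruited non-bitter: 618 × 1/16 = 38.625
χ² = Σ (O − E)² / E
  spiny-fruited bitter: (347 − 347.625)² / 347.625 = 0.0011
  spiny-fruited non-bitter: (108 − 115.875)² / 115.875 = 0.5352
  smooth-fruited bitter: (124 − 115.875)² / 115.875 = 0.5697
  smooth-fruited non-bitter: (39 − 38.625)² / 38.625 = 0.0036
χ² = 0.0011 + 0.5352 + 0.5697 + 0.0036 = 1.1096 ≈ 1.110

1.110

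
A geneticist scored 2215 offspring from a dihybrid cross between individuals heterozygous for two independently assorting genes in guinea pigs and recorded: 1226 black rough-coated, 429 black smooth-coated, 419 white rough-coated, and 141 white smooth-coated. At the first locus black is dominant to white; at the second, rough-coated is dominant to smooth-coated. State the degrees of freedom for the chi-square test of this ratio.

3

A dihybrid F₂ with independent assortment and complete dominance at both loci gives a 9:3:3:1 phenotypic ratio.
A goodness-of-fit test with 4 phenotype classes has df = 4 − 1 = 3.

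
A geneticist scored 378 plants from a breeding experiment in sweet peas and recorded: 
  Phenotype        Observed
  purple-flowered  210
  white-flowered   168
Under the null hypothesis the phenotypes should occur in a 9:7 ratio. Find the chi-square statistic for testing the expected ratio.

The 9:7 ratio has 16 parts, so with N = 378 the expected counts are:
  purple-flowered: 378 × 9/16 = 212.625
  white-flowered: 378 × 7/16 = 165.375
χ² = Σ (O − E)² / E
  purple-flowered: (210 − 212.625)² / 212.625 = 0.0324
  white-flowered: (168 − 165.375)² / 165.375 = 0.0417
χ² = 0.0324 + 0.0417 = 0.0741 ≈ 0.074

0.074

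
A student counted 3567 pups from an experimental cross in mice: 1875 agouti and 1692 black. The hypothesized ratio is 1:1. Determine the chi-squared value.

9.389

Under the 1:1 hypothesis (Σ ratio = 2, N = 3567):
  agouti: 3567 × 1/2 = 1783.5
  black: 3567 × 1/2 = 1783.5
χ² = Σ (O − E)² / E
  agouti: (1875 − 1783.5)² / 1783.5 = 4.6943
  black: (1692 − 1783.5)² / 1783.5 = 4.6943
χ² = 4.6943 + 4.6943 = 9.3886 ≈ 9.389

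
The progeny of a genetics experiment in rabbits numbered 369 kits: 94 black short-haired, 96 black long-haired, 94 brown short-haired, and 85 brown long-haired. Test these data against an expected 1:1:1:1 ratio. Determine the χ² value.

0.789

Under the 1:1:1:1 hypothesis (Σ ratio = 4, N = 369):
  black short-haired: 369 × 1/4 = 92.25
  black long-haired: 369 × 1/4 = 92.25
  brown short-haired: 369 × 1/4 = 92.25
  brown long-haired: 369 × 1/4 = 92.25
χ² = Σ (O − E)² / E
  black short-haired: (94 − 92.25)² / 92.25 = 0.0332
  black long-haired: (96 − 92.25)² / 92.25 = 0.1524
  brown short-haired: (94 − 92.25)² / 92.25 = 0.0332
  brown long-haired: (85 − 92.25)² / 92.25 = 0.5698
χ² = 0.0332 + 0.1524 + 0.0332 + 0.5698 = 0.7886 ≈ 0.789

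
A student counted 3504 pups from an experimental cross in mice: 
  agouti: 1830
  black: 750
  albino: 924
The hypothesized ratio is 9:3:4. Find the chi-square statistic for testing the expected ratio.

Total ratio parts = 16. Expected numbers out of 3504:
  agouti: 3504 × 9/16 = 1971
  black: 3504 × 3/16 = 657
  albino: 3504 × 4/16 = 876
χ² = Σ (O − E)² / E
  agouti: (1830 − 1971)² / 1971 = 10.0868
  black: (750 − 657)² / 657 = 13.1644
  albino: (924 − 876)² / 876 = 2.6301
χ² = 10.0868 + 13.1644 + 2.6301 = 25.8813 ≈ 25.881

25.881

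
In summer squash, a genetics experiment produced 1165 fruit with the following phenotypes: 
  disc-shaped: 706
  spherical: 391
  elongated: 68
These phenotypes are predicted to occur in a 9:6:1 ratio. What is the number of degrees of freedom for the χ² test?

A goodness-of-fit test with 3 phenotype classes has df = 3 − 1 = 2.

2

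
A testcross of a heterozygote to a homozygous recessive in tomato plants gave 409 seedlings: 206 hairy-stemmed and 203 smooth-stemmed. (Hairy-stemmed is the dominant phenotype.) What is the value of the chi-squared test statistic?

0.022

A testcross of a heterozygote (Aa × aa) gives a 1:1 phenotypic ratio.
Total ratio parts = 2. Expected numbers out of 409:
  hairy-stemmed: 409 × 1/2 = 204.5
  smooth-stemmed: 409 × 1/2 = 204.5
χ² = Σ (O − E)² / E
  hairy-stemmed: (206 − 204.5)² / 204.5 = 0.0110
  smooth-stemmed: (203 − 204.5)² / 204.5 = 0.0110
χ² = 0.0110 + 0.0110 = 0.022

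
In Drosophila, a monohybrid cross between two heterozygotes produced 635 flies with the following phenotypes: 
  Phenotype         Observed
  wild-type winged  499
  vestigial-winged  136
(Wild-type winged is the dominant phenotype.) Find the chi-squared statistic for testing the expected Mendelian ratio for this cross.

For a monohybrid cross between heterozygotes with complete dominance, the expected phenotypic ratio is 3:1.
Expected counts for N = 635 under a 3:1 ratio (total parts = 4):
  wild-type winged: 635 × 3/4 = 476.25
  vestigial-winged: 635 × 1/4 = 158.75
χ² = Σ (O − E)² / E
  wild-type winged: (499 − 476.25)² / 476.25 = 1.0867
  vestigial-winged: (136 − 158.75)² / 158.75 = 3.2602
χ² = 1.0867 + 3.2602 = 4.3469 ≈ 4.347

4.347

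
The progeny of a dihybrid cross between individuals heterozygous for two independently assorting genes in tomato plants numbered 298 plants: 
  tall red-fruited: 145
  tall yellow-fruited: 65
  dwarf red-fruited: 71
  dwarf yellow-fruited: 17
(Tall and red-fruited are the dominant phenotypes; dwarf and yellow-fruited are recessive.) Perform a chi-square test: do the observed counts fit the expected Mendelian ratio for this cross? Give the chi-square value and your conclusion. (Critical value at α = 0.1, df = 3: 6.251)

8.780; not consistent

A dihybrid F₂ with independent assortment and complete dominance at both loci gives a 9:3:3:1 phenotypic ratio.
Total ratio parts = 16. Expected numbers out of 298:
  tall red-fruited: 298 × 9/16 = 167.625
  tall yellow-fruited: 298 × 3/16 = 55.875
  dwarf red-fruited: 298 × 3/16 = 55.875
  dwarf yellow-fruited: 298 × 1/16 = 18.625
χ² = Σ (O − E)² / E
  tall red-fruited: (145 − 167.625)² / 167.625 = 3.0538
  tall yellow-fruited: (65 − 55.875)² / 55.875 = 1.4902
  dwarf red-fruited: (71 − 55.875)² / 55.875 = 4.0942
  dwarf yellow-fruited: (17 − 18.625)² / 18.625 = 0.1418
χ² = 3.0538 + 1.4902 + 4.0942 + 0.1418 = 8.780
Degrees of freedom = 4 − 1 = 3; critical value at α = 0.1 is 6.251.
Since 8.780 > 6.251, we reject the null hypothesis — the data do not fit the 9:3:3:1 ratio.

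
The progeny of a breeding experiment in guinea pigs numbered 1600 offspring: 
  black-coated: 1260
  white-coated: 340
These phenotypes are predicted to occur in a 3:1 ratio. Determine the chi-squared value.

The 3:1 ratio has 4 parts, so with N = 1600 the expected counts are:
  black-coated: 1600 × 3/4 = 1200
  white-coated: 1600 × 1/4 = 400
χ² = Σ (O − E)² / E
  black-coated: (1260 − 1200)² / 1200 = 3.0000
  white-coated: (340 − 400)² / 400 = 9.0000
χ² = 3.0000 + 9.0000 = 12.000

12.000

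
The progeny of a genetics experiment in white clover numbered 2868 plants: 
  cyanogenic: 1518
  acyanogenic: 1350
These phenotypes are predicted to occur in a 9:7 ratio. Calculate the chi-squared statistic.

Expected counts for N = 2868 under a 9:7 ratio (total parts = 16):
  cyanogenic: 2868 × 9/16 = 1613.25
  acyanogenic: 2868 × 7/16 = 1254.75
χ² = Σ (O − E)² / E
  cyanogenic: (1518 − 1613.25)² / 1613.25 = 5.6238
  acyanogenic: (1350 − 1254.75)² / 1254.75 = 7.2306
χ² = 5.6238 + 7.2306 = 12.8544 ≈ 12.854

12.854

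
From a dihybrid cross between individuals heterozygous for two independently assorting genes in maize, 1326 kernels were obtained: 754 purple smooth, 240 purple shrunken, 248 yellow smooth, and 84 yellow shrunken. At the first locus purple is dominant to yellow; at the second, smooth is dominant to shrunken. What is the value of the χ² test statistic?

0.405

A dihybrid F₂ with independent assortment and complete dominance at both loci gives a 9:3:3:1 phenotypic ratio.
Under the 9:3:3:1 hypothesis (Σ ratio = 16, N = 1326):
  purple smooth: 1326 × 9/16 = 745.875
  purple shrunken: 1326 × 3/16 = 248.625
  yellow smooth: 1326 × 3/16 = 248.625
  yellow shrunken: 1326 × 1/16 = 82.875
χ² = Σ (O − E)² / E
  purple smooth: (754 − 745.875)² / 745.875 = 0.0885
  purple shrunken: (240 − 248.625)² / 248.625 = 0.2992
  yellow smooth: (248 − 248.625)² / 248.625 = 0.0016
  yellow shrunken: (84 − 82.875)² / 82.875 = 0.0153
χ² = 0.0885 + 0.2992 + 0.0016 + 0.0153 = 0.4046 ≈ 0.405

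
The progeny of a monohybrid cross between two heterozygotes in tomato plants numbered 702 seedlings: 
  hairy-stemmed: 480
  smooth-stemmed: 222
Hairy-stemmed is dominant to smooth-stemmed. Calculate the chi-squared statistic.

For a monohybrid cross between heterozygotes with complete dominance, the expected phenotypic ratio is 3:1.
Total ratio parts = 4. Expected numbers out of 702:
  hairy-stemmed: 702 × 3/4 = 526.5
  smooth-stemmed: 702 × 1/4 = 175.5
χ² = Σ (O − E)² / E
  hairy-stemmed: (480 − 526.5)² / 526.5 = 4.1068
  smooth-stemmed: (222 − 175.5)² / 175.5 = 12.3205
χ² = 4.1068 + 12.3205 = 16.4273 ≈ 16.427

16.427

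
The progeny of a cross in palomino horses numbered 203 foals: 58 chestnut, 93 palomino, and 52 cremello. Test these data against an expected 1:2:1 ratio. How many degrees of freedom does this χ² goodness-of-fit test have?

2

A goodness-of-fit test with 3 phenotype classes has df = 3 − 1 = 2.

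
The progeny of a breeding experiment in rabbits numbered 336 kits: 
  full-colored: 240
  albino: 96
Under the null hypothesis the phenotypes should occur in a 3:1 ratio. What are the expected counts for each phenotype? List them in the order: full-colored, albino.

252, 84

Total ratio parts = 4. Expected numbers out of 336:
  full-colored: 336 × 3/4 = 252
  albino: 336 × 1/4 = 84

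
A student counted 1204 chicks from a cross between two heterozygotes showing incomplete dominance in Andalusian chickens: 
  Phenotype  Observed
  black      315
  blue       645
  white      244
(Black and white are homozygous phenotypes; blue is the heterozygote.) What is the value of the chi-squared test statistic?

With incomplete dominance, a heterozygote × heterozygote cross gives a 1:2:1 phenotypic ratio.
Under the 1:2:1 hypothesis (Σ ratio = 4, N = 1204):
  black: 1204 × 1/4 = 301
  blue: 1204 × 2/4 = 602
  white: 1204 × 1/4 = 301
χ² = Σ (O − E)² / E
  black: (315 − 301)² / 301 = 0.6512
  blue: (645 − 602)² / 602 = 3.0714
  white: (244 − 301)² / 301 = 10.7940
χ² = 0.6512 + 3.0714 + 10.7940 = 14.5166 ≈ 14.517

14.517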